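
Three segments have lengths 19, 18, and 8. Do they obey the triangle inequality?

For three segments to close into a triangle, no single side can be as long as the other two combined.
The longest side is 19, and 8 + 18 = 26 > 19.
A triangle can be formed.

Yes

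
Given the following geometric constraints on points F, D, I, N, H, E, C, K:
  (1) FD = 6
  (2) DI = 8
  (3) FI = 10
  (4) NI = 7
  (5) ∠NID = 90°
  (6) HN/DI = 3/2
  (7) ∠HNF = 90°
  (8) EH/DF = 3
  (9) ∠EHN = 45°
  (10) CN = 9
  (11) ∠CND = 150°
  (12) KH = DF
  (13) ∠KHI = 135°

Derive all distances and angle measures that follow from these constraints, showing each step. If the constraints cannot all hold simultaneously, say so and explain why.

The constraints are consistent.

From the given relations:
  HN = 3/2·DI = 3/2·8 = 12
  EH = 3·DF = 3·6 = 18
  KH = DF = 6

Step 1: From DI = 8, IN = 7, and ∠DIN = 90°, by the law of cosines:
  DN² = DI² + IN² - 2·DI·IN·cos(90°) = 64 + 49 - 0 = 113
  DN = √113

Step 2: From NH = 12, HE = 18, and ∠NHE = 45°, by the law of cosines:
  NE² = NH² + HE² - 2·NH·HE·cos(45°) = 144 + 324 - 305.5 = 162.5
  NE ≈ 12.75

Step 3: From FD = 6, FI = 10, DI = 8, by the inverse law of cosines:
  cos(∠DFI) = (FD² + FI² - DI²) / (2·FD·FI)
  ∠DFI = 53.13°

Step 4: From DF = 6, DI = 8, FI = 10, by the inverse law of cosines:
  cos(∠FDI) = (DF² + DI² - FI²) / (2·DF·DI)
  ∠FDI = 90°

Step 5: From ID = 8, IF = 10, DF = 6, by the inverse law of cosines:
  cos(∠DIF) = (ID² + IF² - DF²) / (2·ID·IF)
  ∠DIF = 36.87°

Step 6: From DN = √113, NC = 9, and ∠DNC = 150°, by the law of cosines:
  DC² = DN² + NC² - 2·DN·NC·cos(150°) = 113 + 81 + 165.7 = 359.7
  DC ≈ 18.97

Step 7: From DI = 8, DN = √113, IN = 7, by the inverse law of cosines:
  cos(∠IDN) = (DI² + DN² - IN²) / (2·DI·DN)
  ∠IDN = 41.19°

Step 8: From ND = √113, NI = 7, DI = 8, by the inverse law of cosines:
  cos(∠DNI) = (ND² + NI² - DI²) / (2·ND·NI)
  ∠DNI = 48.81°

Step 9: From NE = 12.75, NH = 12, EH = 18, by the inverse law of cosines:
  cos(∠ENH) = (NE² + NH² - EH²) / (2·NE·NH)
  ∠ENH = 93.27°

Step 10: From EH = 18, EN = 12.75, HN = 12, by the inverse law of cosines:
  cos(∠HEN) = (EH² + EN² - HN²) / (2·EH·EN)
  ∠HEN = 41.73°

Step 11: From DC = 18.97, DN = √113, CN = 9, by the inverse law of cosines:
  cos(∠CDN) = (DC² + DN² - CN²) / (2·DC·DN)
  ∠CDN = 13.73°

Step 12: From CD = 18.97, CN = 9, DN = √113, by the inverse law of cosines:
  cos(∠DCN) = (CD² + CN² - DN²) / (2·CD·CN)
  ∠DCN = 16.27°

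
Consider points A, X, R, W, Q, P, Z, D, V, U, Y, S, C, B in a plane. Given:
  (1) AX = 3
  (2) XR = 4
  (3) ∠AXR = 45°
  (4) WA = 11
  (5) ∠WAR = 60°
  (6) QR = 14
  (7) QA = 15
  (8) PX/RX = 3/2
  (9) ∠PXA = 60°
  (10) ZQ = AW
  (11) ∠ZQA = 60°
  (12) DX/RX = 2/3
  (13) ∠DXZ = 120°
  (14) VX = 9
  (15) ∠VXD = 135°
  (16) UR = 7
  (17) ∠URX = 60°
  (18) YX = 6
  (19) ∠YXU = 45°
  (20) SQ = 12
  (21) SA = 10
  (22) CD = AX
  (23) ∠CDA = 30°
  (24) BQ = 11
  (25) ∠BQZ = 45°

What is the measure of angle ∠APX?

From the given relations: PX = 3/2·RX = 3/2·4 = 6.
Step 1: By the law of cosines on triangle PXA: PA² = 6² + 3² − 2·6·3·cos(60°) = 27, so PA = 3·√3.
Step 2: By the inverse law of cosines on triangle APX: cos(∠APX) = ((3·√3)² + 6² − 3²) / (2·3·√3·6) = 54/62.35 = 0.866, so ∠APX = 30°.

Therefore, the measure of angle ∠APX = 30°.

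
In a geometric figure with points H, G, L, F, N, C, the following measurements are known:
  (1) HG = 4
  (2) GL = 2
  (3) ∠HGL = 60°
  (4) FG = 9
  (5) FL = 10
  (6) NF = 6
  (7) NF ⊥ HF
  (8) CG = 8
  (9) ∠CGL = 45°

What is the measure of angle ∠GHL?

Step 1: By the law of cosines on triangle HGL: HL² = 4² + 2² − 2·4·2·cos(60°) = 12, so HL = 2·√3.
Step 2: By the inverse law of cosines on triangle GHL: cos(∠GHL) = (4² + (2·√3)² − 2²) / (2·4·2·√3) = 24/27.71 = 0.866, so ∠GHL = 30°.

Therefore, the measure of angle ∠GHL = 30°.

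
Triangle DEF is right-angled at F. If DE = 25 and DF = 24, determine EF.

EF = sqrt(25^2 - 24^2) = sqrt(49) = 7

7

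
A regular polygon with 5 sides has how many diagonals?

Each of the 5 vertices connects to 2 non-adjacent vertices via diagonals.
Total connections = 5 × 2 = 10, but each diagonal is counted twice.
Number of diagonals = 10 / 2 = 5.

5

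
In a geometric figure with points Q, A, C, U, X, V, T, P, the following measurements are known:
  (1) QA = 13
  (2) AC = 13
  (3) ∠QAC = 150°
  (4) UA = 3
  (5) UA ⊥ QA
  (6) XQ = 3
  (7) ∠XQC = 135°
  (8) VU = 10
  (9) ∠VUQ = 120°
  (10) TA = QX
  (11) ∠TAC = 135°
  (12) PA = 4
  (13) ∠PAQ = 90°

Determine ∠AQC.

Step 1: By the law of cosines on triangle QAC: QC² = 13² + 13² − 2·13·13·cos(150°) = 630.72, so QC ≈ 25.11.
Step 2: By the inverse law of cosines on triangle AQC: cos(∠AQC) = (13² + 25.11² − 13²) / (2·13·25.11) = 630.72/652.97 = 0.9659, so ∠AQC = 15°.

Therefore, the measure of angle ∠AQC = 15°.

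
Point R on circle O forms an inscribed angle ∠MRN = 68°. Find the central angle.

By the inscribed angle theorem, the central angle is twice the inscribed angle.
Central angle = 2 × 68° = 136°

136°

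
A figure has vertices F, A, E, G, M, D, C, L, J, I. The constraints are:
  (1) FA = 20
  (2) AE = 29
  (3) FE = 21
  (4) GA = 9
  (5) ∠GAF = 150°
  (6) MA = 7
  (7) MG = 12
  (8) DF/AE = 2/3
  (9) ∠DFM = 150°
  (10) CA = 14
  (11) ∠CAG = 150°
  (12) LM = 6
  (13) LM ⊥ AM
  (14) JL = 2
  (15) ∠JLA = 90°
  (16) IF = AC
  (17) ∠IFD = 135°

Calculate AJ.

Step 1: By the law of cosines on triangle LMA: LA² = 6² + 7² − 2·6·7·cos(90°) = 85, so LA = √85.
Step 2: By the law of cosines on triangle ALJ: AJ² = √85² + 2² − 2·√85·2·cos(90°) = 89, so AJ = √89.

Therefore, the length of AJ = √89.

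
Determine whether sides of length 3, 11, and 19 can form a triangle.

Check the triangle inequality: 3 + 11 = 14 ≤ 19.
Since the sum of two sides does not exceed the third, no triangle can be formed.

No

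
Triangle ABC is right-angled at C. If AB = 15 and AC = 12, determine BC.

Rearranging the Pythagorean theorem to solve for the unknown leg:
leg^2 = hypotenuse^2 - known_leg^2 = 225 - 144 = 81
leg = sqrt(81) = 9.

9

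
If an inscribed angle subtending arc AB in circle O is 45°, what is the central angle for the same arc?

The inscribed angle theorem states that a central angle is always twice any inscribed angle that subtends the same arc.
Since the inscribed angle is 45°, the central angle = 2 × 45° = 90°.

90°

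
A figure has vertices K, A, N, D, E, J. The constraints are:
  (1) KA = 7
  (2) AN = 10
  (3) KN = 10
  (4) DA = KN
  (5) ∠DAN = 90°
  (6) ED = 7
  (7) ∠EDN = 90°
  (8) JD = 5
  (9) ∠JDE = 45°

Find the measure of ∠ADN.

From the given relations: DA = KN = 10.
Step 1: By the law of cosines on triangle DAN: DN² = 10² + 10² − 2·10·10·cos(90°) = 200, so DN = 10·√2.
Step 2: By the inverse law of cosines on triangle ADN: cos(∠ADN) = (10² + (10·√2)² − 10²) / (2·10·10·√2) = 200/282.84 = 0.7071, so ∠ADN = 45°.

Therefore, the measure of angle ∠ADN = 45°.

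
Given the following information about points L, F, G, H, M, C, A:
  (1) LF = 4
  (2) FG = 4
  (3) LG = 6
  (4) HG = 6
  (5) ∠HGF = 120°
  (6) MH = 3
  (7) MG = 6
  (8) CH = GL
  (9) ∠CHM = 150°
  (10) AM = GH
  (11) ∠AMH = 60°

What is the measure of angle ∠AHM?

From the given relations: AM = GH = 6.
Step 1: By the law of cosines on triangle HMA: HA² = 3² + 6² − 2·3·6·cos(60°) = 27, so HA = 3·√3.
Step 2: By the inverse law of cosines on triangle AHM: cos(∠AHM) = ((3·√3)² + 3² − 6²) / (2·3·√3·3) = 0/31.18 = 0, so ∠AHM = 90°.

Therefore, the measure of angle ∠AHM = 90°.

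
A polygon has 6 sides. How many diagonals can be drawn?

Total line segments between 6 vertices = C(6,2) = 15.
Subtract the 6 sides: 15 - 6 = 9 diagonals.

9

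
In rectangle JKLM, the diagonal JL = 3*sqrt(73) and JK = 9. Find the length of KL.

The diagonal of a rectangle forms a right triangle with the two sides.
Rearranging the Pythagorean theorem: missing side = sqrt(d^2 - known^2).
= sqrt(657 - 81) = sqrt(576) = 24.

24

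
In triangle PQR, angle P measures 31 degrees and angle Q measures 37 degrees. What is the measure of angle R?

The interior angles sum to 180°: angle R = 180 - 31 - 37 = 112°.
The triangle is obtuse (angles 31°, 37°, 112°).

112 degrees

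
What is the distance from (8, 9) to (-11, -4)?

d = sqrt((-19)^2 + (-13)^2) = sqrt(530)

sqrt(530)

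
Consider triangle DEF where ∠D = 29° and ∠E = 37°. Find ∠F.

angle F = 180 - 29 - 37 = 114 degrees.

114 degrees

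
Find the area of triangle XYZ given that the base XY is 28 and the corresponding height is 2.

Area = (1/2)(28)(2) = 28

28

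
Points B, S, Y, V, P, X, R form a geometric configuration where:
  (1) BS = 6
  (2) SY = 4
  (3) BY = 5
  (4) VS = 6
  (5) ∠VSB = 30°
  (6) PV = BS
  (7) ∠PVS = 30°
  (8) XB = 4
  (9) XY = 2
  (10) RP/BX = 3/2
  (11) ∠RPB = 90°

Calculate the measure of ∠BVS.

Step 1: By the law of cosines on triangle VSB: VB² = 6² + 6² − 2·6·6·cos(30°) = 9.65, so VB ≈ 3.11.
Step 2: By the inverse law of cosines on triangle BVS: cos(∠BVS) = (3.11² + 6² − 6²) / (2·3.11·6) = 9.65/37.27 = 0.2588, so ∠BVS = 75°.

Therefore, the measure of angle ∠BVS = 75°.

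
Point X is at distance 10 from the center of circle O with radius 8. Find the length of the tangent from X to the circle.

Let T be the point of tangency. Then OT ⊥ XT (radius ⊥ tangent).
In right triangle OTX: OX² = OT² + XT²
10² = 8² + XT²
XT² = 36, XT = 6

6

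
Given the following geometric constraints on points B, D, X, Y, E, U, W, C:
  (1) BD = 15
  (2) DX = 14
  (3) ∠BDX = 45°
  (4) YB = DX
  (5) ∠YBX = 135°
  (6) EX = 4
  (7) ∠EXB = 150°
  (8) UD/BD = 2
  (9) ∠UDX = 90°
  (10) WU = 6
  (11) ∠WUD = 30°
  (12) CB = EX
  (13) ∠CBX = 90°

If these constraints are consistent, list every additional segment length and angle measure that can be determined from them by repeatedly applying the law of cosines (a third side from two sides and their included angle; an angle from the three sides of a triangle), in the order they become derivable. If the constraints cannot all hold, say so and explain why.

The constraints are consistent. Derivable facts, in order:
After 1 step:
- BX ≈ 11.14
- DW ≈ 24.98
- XU ≈ 33.11
After 2 steps:
- BE ≈ 14.74
- XC ≈ 11.83
- XY ≈ 23.25
- ∠BXD = 72.26°
- ∠DBX = 62.74°
- ∠DUX = 25.02°
- ∠DWU = 143.1°
- ∠DXU = 64.98°
- ∠UDW = 6.9°
After 3 steps:
- ∠BCX = 70.24°
- ∠BEX = 22.2°
- ∠BXC = 19.76°
- ∠BXY = 25.2°
- ∠BYX = 19.8°
- ∠EBX = 7.8°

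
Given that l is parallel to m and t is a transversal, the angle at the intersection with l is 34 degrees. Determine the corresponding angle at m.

When a transversal crosses parallel lines, angles in the same position at each intersection are called corresponding angles.
These are always equal, so the answer is 34 degrees.

34 degrees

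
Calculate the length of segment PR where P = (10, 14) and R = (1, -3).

d = sqrt((1 - 10)^2 + (-3 - 14)^2)
d = sqrt(-9^2 + -17^2)
d = sqrt(81 + 289)
d = sqrt(370)

sqrt(370)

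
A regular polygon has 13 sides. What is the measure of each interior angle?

Each interior angle of a regular n-gon is (n - 2) * 180 / n.
For n = 13: (13 - 2) * 180 / 13 = 1980/13 = 1980/13 degrees.

1980/13 degrees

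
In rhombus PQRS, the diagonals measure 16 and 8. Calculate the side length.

The diagonals of a rhombus bisect each other at right angles.
Half-diagonals: 16/2 = 8 and 8/2 = 4
side = sqrt(8^2 + 4^2)
side = sqrt(64 + 16)
side = sqrt(80) = 4*sqrt(5)

4*sqrt(5)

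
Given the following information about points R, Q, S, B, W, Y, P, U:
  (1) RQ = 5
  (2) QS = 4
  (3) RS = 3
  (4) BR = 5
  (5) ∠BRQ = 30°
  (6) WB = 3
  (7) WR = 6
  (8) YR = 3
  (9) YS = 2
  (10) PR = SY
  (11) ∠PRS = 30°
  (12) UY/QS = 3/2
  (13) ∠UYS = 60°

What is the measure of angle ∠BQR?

Step 1: By the law of cosines on triangle QRB: QB² = 5² + 5² − 2·5·5·cos(30°) = 6.7, so QB ≈ 2.59.
Step 2: By the inverse law of cosines on triangle BQR: cos(∠BQR) = (2.59² + 5² − 5²) / (2·2.59·5) = 6.7/25.88 = 0.2588, so ∠BQR = 75°.

Therefore, the measure of angle ∠BQR = 75°.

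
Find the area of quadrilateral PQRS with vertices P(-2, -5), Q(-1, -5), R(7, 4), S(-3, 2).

The Shoelace formula works by pairing each vertex with the next (cycling back to the first).
For each pair, compute x_i*y_(i+1) - x_(i+1)*y_i:
  (-2*-5 - -1*-5) = 5
  (-1*4 - 7*-5) = 31
  (7*2 - -3*4) = 26
  (-3*-5 - -2*2) = 19
Taking half the absolute value of the total: Area = (1/2)(81) = 81/2.

81/2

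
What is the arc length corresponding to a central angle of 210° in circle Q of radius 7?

Arc length = 2π(7)(7/12) = 49*pi/6

49*pi/6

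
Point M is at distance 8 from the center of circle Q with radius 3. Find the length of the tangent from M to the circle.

tangent = √(d² - r²) = √(8² - 3²) = √(64 - 9) = √55 = sqrt(55)

sqrt(55)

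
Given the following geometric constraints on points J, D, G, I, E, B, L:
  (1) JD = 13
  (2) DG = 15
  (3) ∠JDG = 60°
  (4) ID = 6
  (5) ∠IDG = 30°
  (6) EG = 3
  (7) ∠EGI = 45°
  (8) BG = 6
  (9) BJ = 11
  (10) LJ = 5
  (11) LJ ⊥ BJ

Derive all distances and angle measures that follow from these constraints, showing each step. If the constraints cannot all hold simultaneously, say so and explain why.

The constraints are consistent.

Step 1: From JD = 13, DG = 15, and ∠JDG = 60°, by the law of cosines:
  JG² = JD² + DG² - 2·JD·DG·cos(60°) = 169 + 225 - 195 = 199
  JG = √199

Step 2: From GD = 15, DI = 6, and ∠GDI = 30°, by the law of cosines:
  GI² = GD² + DI² - 2·GD·DI·cos(30°) = 225 + 36 - 155.9 = 105.1
  GI ≈ 10.25

Step 3: From BJ = 11, JL = 5, and ∠BJL = 90°, by the law of cosines:
  BL² = BJ² + JL² - 2·BJ·JL·cos(90°) = 121 + 25 - 0 = 146
  BL = √146

Step 4: From IG = 10.25, GE = 3, and ∠IGE = 45°, by the law of cosines:
  IE² = IG² + GE² - 2·IG·GE·cos(45°) = 105.1 + 9 - 43.5 = 70.62
  IE ≈ 8.4

Step 5: From JB = 11, JG = √199, BG = 6, by the inverse law of cosines:
  cos(∠BJG) = (JB² + JG² - BG²) / (2·JB·JG)
  ∠BJG = 23.78°

Step 6: From JD = 13, JG = √199, DG = 15, by the inverse law of cosines:
  cos(∠DJG) = (JD² + JG² - DG²) / (2·JD·JG)
  ∠DJG = 67.05°

Step 7: From GB = 6, GJ = √199, BJ = 11, by the inverse law of cosines:
  cos(∠BGJ) = (GB² + GJ² - BJ²) / (2·GB·GJ)
  ∠BGJ = 47.67°

Step 8: From GD = 15, GI = 10.25, DI = 6, by the inverse law of cosines:
  cos(∠DGI) = (GD² + GI² - DI²) / (2·GD·GI)
  ∠DGI = 17.01°

Step 9: From GD = 15, GJ = √199, DJ = 13, by the inverse law of cosines:
  cos(∠DGJ) = (GD² + GJ² - DJ²) / (2·GD·GJ)
  ∠DGJ = 52.95°

Step 10: From ID = 6, IG = 10.25, DG = 15, by the inverse law of cosines:
  cos(∠DIG) = (ID² + IG² - DG²) / (2·ID·IG)
  ∠DIG = 132.99°

Step 11: From BG = 6, BJ = 11, GJ = √199, by the inverse law of cosines:
  cos(∠GBJ) = (BG² + BJ² - GJ²) / (2·BG·BJ)
  ∠GBJ = 108.55°

Step 12: From BJ = 11, BL = √146, JL = 5, by the inverse law of cosines:
  cos(∠JBL) = (BJ² + BL² - JL²) / (2·BJ·BL)
  ∠JBL = 24.44°

Step 13: From LB = √146, LJ = 5, BJ = 11, by the inverse law of cosines:
  cos(∠BLJ) = (LB² + LJ² - BJ²) / (2·LB·LJ)
  ∠BLJ = 65.56°

Step 14: From IE = 8.4, IG = 10.25, EG = 3, by the inverse law of cosines:
  cos(∠EIG) = (IE² + IG² - EG²) / (2·IE·IG)
  ∠EIG = 14.62°

Step 15: From EG = 3, EI = 8.4, GI = 10.25, by the inverse law of cosines:
  cos(∠GEI) = (EG² + EI² - GI²) / (2·EG·EI)
  ∠GEI = 120.38°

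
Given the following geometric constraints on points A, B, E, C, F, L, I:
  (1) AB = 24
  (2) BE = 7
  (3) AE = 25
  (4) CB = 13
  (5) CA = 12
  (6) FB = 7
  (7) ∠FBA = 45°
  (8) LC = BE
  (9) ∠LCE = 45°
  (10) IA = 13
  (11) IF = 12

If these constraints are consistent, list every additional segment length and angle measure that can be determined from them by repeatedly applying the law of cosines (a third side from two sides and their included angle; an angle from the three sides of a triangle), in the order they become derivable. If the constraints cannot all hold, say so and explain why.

The constraints are consistent. Derivable facts, in order:
After 1 step:
- AF ≈ 19.68
- ∠ABC = 15.6°
- ∠ABE = 90°
- ∠ACB = 147.45°
- ∠AEB = 73.74°
- ∠BAC = 16.94°
- ∠BAE = 16.26°
After 2 steps:
- ∠AFB = 120.44°
- ∠AFI = 39.9°
- ∠AIF = 103.8°
- ∠BAF = 14.56°
- ∠FAI = 36.3°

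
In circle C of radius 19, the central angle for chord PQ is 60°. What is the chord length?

Chord length = 2r sin(θ/2)
= 2 × 19 × sin(60°/2)
= 2 × 19 × sin(30°)
= 19

19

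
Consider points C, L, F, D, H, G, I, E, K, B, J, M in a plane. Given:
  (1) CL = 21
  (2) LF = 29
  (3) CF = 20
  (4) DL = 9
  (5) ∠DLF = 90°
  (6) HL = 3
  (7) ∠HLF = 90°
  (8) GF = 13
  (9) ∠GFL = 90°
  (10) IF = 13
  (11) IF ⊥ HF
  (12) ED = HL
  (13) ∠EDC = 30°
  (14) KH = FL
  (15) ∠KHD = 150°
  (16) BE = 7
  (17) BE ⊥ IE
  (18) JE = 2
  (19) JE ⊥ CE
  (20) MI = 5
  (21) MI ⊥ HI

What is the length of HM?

Step 1: By the law of cosines on triangle FLH: FH² = 29² + 3² − 2·29·3·cos(90°) = 850, so FH = 5·√34.
Step 2: By the law of cosines on triangle HFI: HI² = (5·√34)² + 13² − 2·5·√34·13·cos(90°) = 1019, so HI ≈ 31.92.
Step 3: By the law of cosines on triangle HIM: HM² = 31.92² + 5² − 2·31.92·5·cos(90°) = 1044, so HM = 6·√29.

Therefore, the length of HM = 6·√29.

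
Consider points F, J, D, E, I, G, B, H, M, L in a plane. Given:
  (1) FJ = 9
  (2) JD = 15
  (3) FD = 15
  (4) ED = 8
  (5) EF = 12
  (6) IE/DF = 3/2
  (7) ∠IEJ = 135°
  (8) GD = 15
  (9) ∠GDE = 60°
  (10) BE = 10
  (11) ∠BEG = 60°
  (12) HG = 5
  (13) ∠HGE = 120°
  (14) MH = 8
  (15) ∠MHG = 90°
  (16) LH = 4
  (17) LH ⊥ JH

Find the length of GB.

Step 1: By the law of cosines on triangle EDG: EG² = 8² + 15² − 2·8·15·cos(60°) = 169, so EG = 13.
Step 2: By the law of cosines on triangle GEB: GB² = 13² + 10² − 2·13·10·cos(60°) = 139, so GB = √139.

Therefore, the length of GB = √139.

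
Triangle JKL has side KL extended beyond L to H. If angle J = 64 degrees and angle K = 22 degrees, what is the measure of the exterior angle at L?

Exterior angle = 64 + 22 = 86 degrees (exterior angle theorem).

86 degrees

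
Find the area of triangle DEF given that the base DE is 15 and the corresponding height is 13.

Area = (1/2) * base * height
Area = (1/2) * 15 * 13
Area = 195/2

195/2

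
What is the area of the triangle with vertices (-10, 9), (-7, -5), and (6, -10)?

The Shoelace formula computes the area from vertex coordinates by summing cross products.
For vertices (-10,9), (-7,-5), (6,-10):
Signed sum = -10*-5 - -7*9 + -7*-10 - 6*-5 + 6*9 - -10*-10
= 113 + 100 + -46 = 167
Area = (1/2)|167| = 167/2.

167/2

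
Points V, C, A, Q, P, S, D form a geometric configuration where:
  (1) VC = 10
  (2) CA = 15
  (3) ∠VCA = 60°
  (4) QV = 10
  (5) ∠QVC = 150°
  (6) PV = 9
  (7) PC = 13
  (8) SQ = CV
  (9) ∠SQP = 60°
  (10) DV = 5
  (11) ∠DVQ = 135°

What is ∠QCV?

Step 1: By the law of cosines on triangle CVQ: CQ² = 10² + 10² − 2·10·10·cos(150°) = 373.21, so CQ ≈ 19.32.
Step 2: By the inverse law of cosines on triangle QCV: cos(∠QCV) = (19.32² + 10² − 10²) / (2·19.32·10) = 373.21/386.37 = 0.9659, so ∠QCV = 15°.

Therefore, the measure of angle ∠QCV = 15°.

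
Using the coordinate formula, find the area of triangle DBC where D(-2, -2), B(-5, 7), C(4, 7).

The Shoelace formula computes the area from vertex coordinates by summing cross products.
For vertices (-2,-2), (-5,7), (4,7):
Signed sum = -2*7 - -5*-2 + -5*7 - 4*7 + 4*-2 - -2*7
= -24 + -63 + 6 = -81
Area = (1/2)|-81| = 81/2.

81/2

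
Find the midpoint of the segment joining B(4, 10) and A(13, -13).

M = ((x₁ + x₂)/2, (y₁ + y₂)/2)
= ((4 + 13)/2, (10 + -13)/2)
= (17/2, -3/2) = (17/2, -3/2)

(17/2, -3/2)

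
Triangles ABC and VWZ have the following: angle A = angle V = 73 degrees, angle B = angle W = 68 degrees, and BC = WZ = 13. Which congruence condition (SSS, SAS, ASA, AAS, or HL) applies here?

Consider the given information: angle A = angle V = 73 degrees, angle B = angle W = 68 degrees, and BC = WZ = 13
This is not SSS or SAS: SSS requires all three pairs of sides, but we don't have that. SAS requires two sides and the included angle between them.
The correct criterion is AAS. Two pairs of corresponding angles and a non-included side are equal (Angle-Angle-Side).

AAS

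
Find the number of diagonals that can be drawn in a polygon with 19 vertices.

The number of diagonals in an n-gon is n(n - 3)/2.
For n = 19: 19(19 - 3)/2 = 19 × 16 / 2 = 152.

152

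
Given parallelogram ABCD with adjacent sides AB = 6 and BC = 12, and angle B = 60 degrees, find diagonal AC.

Using the law of cosines:
d^2 = 6^2 + 12^2 - 2(6)(12)cos(60 degrees)
d^2 = 36 + 144 - 144*1/2
d^2 = 108
d = 6*sqrt(3)

6*sqrt(3)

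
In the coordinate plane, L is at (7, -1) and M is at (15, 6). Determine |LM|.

The horizontal distance is |15 - 7| = 8 and the vertical distance is |6 - -1| = 7.
By the Pythagorean theorem, d = sqrt(8^2 + 7^2) = sqrt(113).

sqrt(113)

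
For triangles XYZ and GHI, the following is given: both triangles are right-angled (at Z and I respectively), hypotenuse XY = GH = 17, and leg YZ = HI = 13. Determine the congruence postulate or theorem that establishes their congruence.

The given information provides:
both triangles are right-angled (at Z and I respectively), hypotenuse XY = GH = 17, and leg YZ = HI = 13
This matches the HL congruence theorem.
The hypotenuse and one leg of two right triangles are equal (Hypotenuse-Leg).

HL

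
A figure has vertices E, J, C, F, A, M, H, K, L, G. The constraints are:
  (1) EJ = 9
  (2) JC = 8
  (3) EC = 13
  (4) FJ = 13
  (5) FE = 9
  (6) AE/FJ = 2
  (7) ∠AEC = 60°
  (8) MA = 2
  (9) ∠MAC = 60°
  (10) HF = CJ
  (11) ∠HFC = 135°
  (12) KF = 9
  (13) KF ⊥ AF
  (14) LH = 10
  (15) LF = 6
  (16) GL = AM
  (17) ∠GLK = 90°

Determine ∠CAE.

From the given relations: AE = 2·FJ = 2·13 = 26.
Step 1: By the law of cosines on triangle AEC: AC² = 26² + 13² − 2·26·13·cos(60°) = 507, so AC = 13·√3.
Step 2: By the inverse law of cosines on triangle CAE: cos(∠CAE) = ((13·√3)² + 26² − 13²) / (2·13·√3·26) = 1014/1170.87 = 0.866, so ∠CAE = 30°.

Therefore, the measure of angle ∠CAE = 30°.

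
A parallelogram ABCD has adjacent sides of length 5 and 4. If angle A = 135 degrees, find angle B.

Consecutive angles are supplementary: angle B = 180 - 135 = 45 degrees.

45 degrees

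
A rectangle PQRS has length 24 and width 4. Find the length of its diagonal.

Using the Pythagorean theorem:
d² = 24² + 4² = 576 + 16 = 592
d = sqrt(592) = 4*sqrt(37)

4*sqrt(37)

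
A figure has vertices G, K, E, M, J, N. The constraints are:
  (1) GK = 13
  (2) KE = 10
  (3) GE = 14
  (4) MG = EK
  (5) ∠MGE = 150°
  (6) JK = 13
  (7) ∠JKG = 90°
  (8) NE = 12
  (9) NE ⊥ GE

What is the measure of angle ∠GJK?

Step 1: By the law of cosines on triangle JKG: JG² = 13² + 13² − 2·13·13·cos(90°) = 338, so JG = 13·√2.
Step 2: By the inverse law of cosines on triangle GJK: cos(∠GJK) = ((13·√2)² + 13² − 13²) / (2·13·√2·13) = 338/478 = 0.7071, so ∠GJK = 45°.

Therefore, the measure of angle ∠GJK = 45°.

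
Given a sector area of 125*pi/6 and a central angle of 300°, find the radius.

r² = 360 × 125*pi/6 / (π × 300) = 25, so r = 5.

5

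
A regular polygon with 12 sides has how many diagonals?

The number of diagonals in an n-gon is n(n - 3)/2.
For n = 12: 12(12 - 3)/2 = 12 × 9 / 2 = 54.

54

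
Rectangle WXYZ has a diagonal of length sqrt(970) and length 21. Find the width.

Using the Pythagorean theorem: d^2 = a^2 + b^2
b^2 = d^2 - a^2
b^2 = 970 - 441
b^2 = 529
b = sqrt(529) = 23

23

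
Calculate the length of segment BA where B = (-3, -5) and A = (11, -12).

The horizontal distance is |11 - -3| = 14 and the vertical distance is |-12 - -5| = 7.
By the Pythagorean theorem, d = sqrt(14^2 + 7^2) = sqrt(245) = 7*sqrt(5).

7*sqrt(5)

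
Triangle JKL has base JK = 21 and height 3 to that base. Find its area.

Area = (1/2)(21)(3) = 63/2

63/2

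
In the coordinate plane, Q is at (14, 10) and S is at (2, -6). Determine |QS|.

The horizontal distance is |2 - 14| = 12 and the vertical distance is |-6 - 10| = 16.
By the Pythagorean theorem, d = sqrt(12^2 + 16^2) = sqrt(400) = 20.

20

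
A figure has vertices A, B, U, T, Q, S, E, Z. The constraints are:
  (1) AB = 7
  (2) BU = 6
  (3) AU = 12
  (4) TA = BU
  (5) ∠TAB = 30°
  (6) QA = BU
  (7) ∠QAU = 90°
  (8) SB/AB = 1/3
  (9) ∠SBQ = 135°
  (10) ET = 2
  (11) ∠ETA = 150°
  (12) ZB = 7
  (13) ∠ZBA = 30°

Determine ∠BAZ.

Step 1: By the law of cosines on triangle ABZ: AZ² = 7² + 7² − 2·7·7·cos(30°) = 13.13, so AZ ≈ 3.62.
Step 2: By the inverse law of cosines on triangle BAZ: cos(∠BAZ) = (7² + 3.62² − 7²) / (2·7·3.62) = 13.13/50.73 = 0.2588, so ∠BAZ = 75°.

Therefore, the measure of angle ∠BAZ = 75°.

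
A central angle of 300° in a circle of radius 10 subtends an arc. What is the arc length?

Arc length = 2π(10)(5/6) = 50*pi/3

50*pi/3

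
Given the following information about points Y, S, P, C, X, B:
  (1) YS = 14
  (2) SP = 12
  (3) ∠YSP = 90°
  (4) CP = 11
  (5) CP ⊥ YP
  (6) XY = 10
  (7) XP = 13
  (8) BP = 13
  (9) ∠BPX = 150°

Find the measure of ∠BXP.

Step 1: By the law of cosines on triangle XPB: XB² = 13² + 13² − 2·13·13·cos(150°) = 630.72, so XB ≈ 25.11.
Step 2: By the inverse law of cosines on triangle BXP: cos(∠BXP) = (25.11² + 13² − 13²) / (2·25.11·13) = 630.72/652.97 = 0.9659, so ∠BXP = 15°.

Therefore, the measure of angle ∠BXP = 15°.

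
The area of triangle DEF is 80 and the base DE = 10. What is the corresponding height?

Rearranging the area formula Area = (1/2) * base * height:
height = 2 * Area / base = 2 * 80 / 10 = 16.

16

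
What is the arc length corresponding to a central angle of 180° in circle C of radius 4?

Arc length = 2π(4)(1/2) = 4*pi

4*pi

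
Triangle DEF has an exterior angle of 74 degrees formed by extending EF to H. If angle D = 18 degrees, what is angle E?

The exterior angle theorem states that an exterior angle equals the sum of the two non-adjacent interior angles.
So 74 = 18 + angle E, which gives angle E = 74 - 18 = 56 degrees.

56 degrees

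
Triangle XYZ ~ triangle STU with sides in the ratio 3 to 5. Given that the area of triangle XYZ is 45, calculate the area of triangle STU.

Area ratio = (3/5)^2 = 9/25. Area of STU = 45 * 25/9 = 125.

125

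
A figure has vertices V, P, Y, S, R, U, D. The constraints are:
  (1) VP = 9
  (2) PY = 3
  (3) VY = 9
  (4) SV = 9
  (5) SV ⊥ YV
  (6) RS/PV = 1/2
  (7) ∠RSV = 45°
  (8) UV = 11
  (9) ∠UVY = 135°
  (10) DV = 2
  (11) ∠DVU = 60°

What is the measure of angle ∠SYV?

Step 1: By the law of cosines on triangle YVS: YS² = 9² + 9² − 2·9·9·cos(90°) = 162, so YS = 9·√2.
Step 2: By the inverse law of cosines on triangle SYV: cos(∠SYV) = ((9·√2)² + 9² − 9²) / (2·9·√2·9) = 162/229.1 = 0.7071, so ∠SYV = 45°.

Therefore, the measure of angle ∠SYV = 45°.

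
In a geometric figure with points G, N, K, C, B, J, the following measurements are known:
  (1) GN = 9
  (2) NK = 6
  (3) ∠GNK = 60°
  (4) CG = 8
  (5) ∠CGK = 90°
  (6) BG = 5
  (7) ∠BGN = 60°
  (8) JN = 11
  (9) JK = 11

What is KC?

Step 1: By the law of cosines on triangle GNK: GK² = 9² + 6² − 2·9·6·cos(60°) = 63, so GK = 3·√7.
Step 2: By the law of cosines on triangle KGC: KC² = (3·√7)² + 8² − 2·3·√7·8·cos(90°) = 127, so KC = √127.

Therefore, the length of KC = √127.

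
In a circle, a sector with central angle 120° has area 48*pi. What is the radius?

Sector area A = πr² × θ/360, so r² = 360A / (πθ).
r² = 360 × 48*pi / (π × 120)
r² = 144
r = 12

12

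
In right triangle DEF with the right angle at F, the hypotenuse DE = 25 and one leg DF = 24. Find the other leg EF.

EF = sqrt(25^2 - 24^2) = sqrt(49) = 7

7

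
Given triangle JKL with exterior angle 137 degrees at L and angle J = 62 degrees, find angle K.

angle K = 137 - 62 = 75 degrees (exterior angle theorem).

75 degrees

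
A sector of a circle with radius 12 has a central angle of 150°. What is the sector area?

The full circle has area πr² = π(12)² = 144*pi.
The sector covers 150° out of 360°, a fraction of 5/12.
Sector area = 144*pi × 5/12 = 60*pi.

60*pi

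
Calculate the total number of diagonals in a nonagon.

Each of the 9 vertices connects to 6 non-adjacent vertices via diagonals.
Total connections = 9 × 6 = 54, but each diagonal is counted twice.
Number of diagonals = 54 / 2 = 27.

27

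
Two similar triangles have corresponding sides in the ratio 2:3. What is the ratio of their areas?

Area ratio = (side ratio)^2 = (2/3)^2 = 4:9.

4:9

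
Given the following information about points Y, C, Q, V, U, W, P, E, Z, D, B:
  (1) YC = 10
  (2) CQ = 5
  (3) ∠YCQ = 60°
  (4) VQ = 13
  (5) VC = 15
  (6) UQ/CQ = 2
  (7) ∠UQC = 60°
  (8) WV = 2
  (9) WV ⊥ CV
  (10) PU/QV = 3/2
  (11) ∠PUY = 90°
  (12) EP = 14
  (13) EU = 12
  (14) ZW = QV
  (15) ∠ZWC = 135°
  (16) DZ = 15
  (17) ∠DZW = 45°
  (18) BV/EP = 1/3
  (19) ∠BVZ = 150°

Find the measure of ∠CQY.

Step 1: By the law of cosines on triangle QCY: QY² = 5² + 10² − 2·5·10·cos(60°) = 75, so QY = 5·√3.
Step 2: By the inverse law of cosines on triangle CQY: cos(∠CQY) = (5² + (5·√3)² − 10²) / (2·5·5·√3) = 0/86.6 = 0, so ∠CQY = 90°.

Therefore, the measure of angle ∠CQY = 90°.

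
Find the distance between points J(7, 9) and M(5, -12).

The horizontal distance is |5 - 7| = 2 and the vertical distance is |-12 - 9| = 21.
By the Pythagorean theorem, d = sqrt(2^2 + 21^2) = sqrt(445).

sqrt(445)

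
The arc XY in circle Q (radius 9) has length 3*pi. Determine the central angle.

Arc length L = 2πr × θ/360, so θ = 360L / (2πr).
θ = 360 × 3*pi / (2π × 9)
θ = 60°
θ = 60°

60°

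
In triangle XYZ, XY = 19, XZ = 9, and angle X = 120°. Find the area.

Area = (1/2)(19)(9) sin(120°) = (1/2)(19)(9)(sqrt(3)/2) = 171*sqrt(3)/4

171*sqrt(3)/4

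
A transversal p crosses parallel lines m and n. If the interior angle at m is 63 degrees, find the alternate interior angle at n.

Alternate interior angles are equal: 63 degrees.

63 degrees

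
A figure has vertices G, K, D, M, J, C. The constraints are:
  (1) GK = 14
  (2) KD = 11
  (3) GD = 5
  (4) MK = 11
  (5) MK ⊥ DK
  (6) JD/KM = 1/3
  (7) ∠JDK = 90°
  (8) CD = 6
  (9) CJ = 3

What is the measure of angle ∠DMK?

Step 1: By the law of cosines on triangle MKD: MD² = 11² + 11² − 2·11·11·cos(90°) = 242, so MD = 11·√2.
Step 2: By the inverse law of cosines on triangle DMK: cos(∠DMK) = ((11·√2)² + 11² − 11²) / (2·11·√2·11) = 242/342.24 = 0.7071, so ∠DMK = 45°.

Therefore, the measure of angle ∠DMK = 45°.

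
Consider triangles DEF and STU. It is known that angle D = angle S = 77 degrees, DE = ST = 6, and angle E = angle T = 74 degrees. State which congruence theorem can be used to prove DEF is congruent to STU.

The given information matches ASA: Two pairs of corresponding angles and the included side are equal (Angle-Side-Angle).

ASA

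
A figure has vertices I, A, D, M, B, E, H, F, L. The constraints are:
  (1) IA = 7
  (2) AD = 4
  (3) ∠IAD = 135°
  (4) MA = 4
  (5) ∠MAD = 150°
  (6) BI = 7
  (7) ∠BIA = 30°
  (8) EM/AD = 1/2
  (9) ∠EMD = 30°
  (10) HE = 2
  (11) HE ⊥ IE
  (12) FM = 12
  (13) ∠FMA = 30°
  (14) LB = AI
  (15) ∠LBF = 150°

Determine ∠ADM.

Step 1: By the law of cosines on triangle DAM: DM² = 4² + 4² − 2·4·4·cos(150°) = 59.71, so DM ≈ 7.73.
Step 2: By the inverse law of cosines on triangle ADM: cos(∠ADM) = (4² + 7.73² − 4²) / (2·4·7.73) = 59.71/61.82 = 0.9659, so ∠ADM = 15°.

Therefore, the measure of angle ∠ADM = 15°.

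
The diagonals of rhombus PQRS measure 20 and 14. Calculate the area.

Area of a rhombus = (d1 * d2) / 2
Area = (20 * 14) / 2
Area = 280 / 2
Area = 140

140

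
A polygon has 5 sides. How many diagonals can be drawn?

Total line segments between 5 vertices = C(5,2) = 10.
Subtract the 5 sides: 10 - 5 = 5 diagonals.

5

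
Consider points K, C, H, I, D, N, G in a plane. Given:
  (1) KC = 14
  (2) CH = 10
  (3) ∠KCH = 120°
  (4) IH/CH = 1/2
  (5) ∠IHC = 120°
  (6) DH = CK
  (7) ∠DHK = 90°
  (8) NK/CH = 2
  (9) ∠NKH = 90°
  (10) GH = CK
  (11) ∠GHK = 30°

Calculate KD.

From the given relations: DH = CK = 14.
Step 1: By the law of cosines on triangle HCK: HK² = 10² + 14² − 2·10·14·cos(120°) = 436, so HK = 2·√109.
Step 2: By the law of cosines on triangle KHD: KD² = (2·√109)² + 14² − 2·2·√109·14·cos(90°) = 632, so KD = 2·√158.

Therefore, the length of KD = 2·√158.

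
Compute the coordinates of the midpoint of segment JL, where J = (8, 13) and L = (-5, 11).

The midpoint is the average of the coordinates:
x: (8 + -5)/2 = 3/2
y: (13 + 11)/2 = 12
Midpoint = (3/2, 12)

(3/2, 12)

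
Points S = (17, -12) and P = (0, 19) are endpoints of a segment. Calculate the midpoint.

M = ((x₁ + x₂)/2, (y₁ + y₂)/2)
= ((17 + 0)/2, (-12 + 19)/2)
= (17/2, 7/2) = (17/2, 7/2)

(17/2, 7/2)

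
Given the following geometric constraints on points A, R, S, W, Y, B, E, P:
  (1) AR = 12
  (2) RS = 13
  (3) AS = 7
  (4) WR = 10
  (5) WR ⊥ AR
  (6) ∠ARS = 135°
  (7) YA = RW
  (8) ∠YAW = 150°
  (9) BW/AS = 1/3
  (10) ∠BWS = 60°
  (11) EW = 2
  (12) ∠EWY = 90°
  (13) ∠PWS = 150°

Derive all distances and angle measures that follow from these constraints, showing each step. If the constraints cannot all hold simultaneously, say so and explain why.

These constraints are not satisfiable: (1), (2) and (3) fix all three sides of triangle ARS, so by the law of cosines cos(∠ARS) = (12² + 13² − 7²) / (2·12·13) = 0.8462, i.e. ∠ARS ≈ 32.2°, which contradicts (6) ∠ARS = 135°. No planar figure meets all of them, so nothing further can be derived.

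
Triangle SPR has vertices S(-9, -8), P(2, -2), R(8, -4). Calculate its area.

Using the Shoelace formula for a triangle:
Area = (1/2)|x0(y1 - y2) + x1(y2 - y0) + x2(y0 - y1)|
Area = (1/2)|-9(-2 - -4) + 2(-4 - -8) + 8(-8 - -2)|
Area = (1/2)|-18 + 8 + -48|
Area = (1/2)|-58|
Area = (1/2)(58)
Area = 29

29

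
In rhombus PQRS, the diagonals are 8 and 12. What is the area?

Area = (8 * 12) / 2 = 96 / 2 = 48

48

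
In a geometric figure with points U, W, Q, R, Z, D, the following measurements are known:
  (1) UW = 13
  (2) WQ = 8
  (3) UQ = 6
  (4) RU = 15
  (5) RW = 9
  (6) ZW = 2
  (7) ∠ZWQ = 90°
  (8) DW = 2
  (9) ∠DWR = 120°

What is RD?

Step 1: By the law of cosines on triangle RWD: RD² = 9² + 2² − 2·9·2·cos(120°) = 103, so RD = √103.

Therefore, the length of RD = √103.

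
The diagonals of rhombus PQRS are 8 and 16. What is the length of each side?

The diagonals of a rhombus bisect each other at right angles.
Half-diagonals: 8/2 = 4 and 16/2 = 8
side = sqrt(4^2 + 8^2)
side = sqrt(16 + 64)
side = sqrt(80) = 4*sqrt(5)

4*sqrt(5)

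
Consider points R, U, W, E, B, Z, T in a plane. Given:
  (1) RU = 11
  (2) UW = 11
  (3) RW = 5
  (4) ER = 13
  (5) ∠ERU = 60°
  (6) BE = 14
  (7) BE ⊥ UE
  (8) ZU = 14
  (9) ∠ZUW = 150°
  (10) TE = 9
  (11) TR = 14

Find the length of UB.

Step 1: By the law of cosines on triangle URE: UE² = 11² + 13² − 2·11·13·cos(60°) = 147, so UE = 7·√3.
Step 2: By the law of cosines on triangle UEB: UB² = (7·√3)² + 14² − 2·7·√3·14·cos(90°) = 343, so UB = 7·√7.

Therefore, the length of UB = 7·√7.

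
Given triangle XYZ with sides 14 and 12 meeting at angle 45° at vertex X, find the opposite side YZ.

Law of cosines: YZ^2 = 14^2 + 12^2 - 2(14)(12)cos(45°) = 340 - 168*sqrt(2), so YZ = 2*sqrt(85 - 42*sqrt(2)).

2*sqrt(85 - 42*sqrt(2))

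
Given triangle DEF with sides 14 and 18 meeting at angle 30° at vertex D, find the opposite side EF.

Law of cosines: EF^2 = 14^2 + 18^2 - 2(14)(18)cos(30°) = 520 - 252*sqrt(3), so EF = 2*sqrt(130 - 63*sqrt(3)).

2*sqrt(130 - 63*sqrt(3))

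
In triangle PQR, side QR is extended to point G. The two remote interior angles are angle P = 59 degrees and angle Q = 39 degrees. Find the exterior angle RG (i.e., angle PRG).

By the exterior angle theorem, an exterior angle of a triangle equals the sum of the two remote interior angles.
Exterior angle = angle P + angle Q
Exterior angle = 59 + 39 = 98 degrees

98 degrees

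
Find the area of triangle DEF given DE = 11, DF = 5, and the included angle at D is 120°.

Area = (1/2) * DE * DF * sin(D)
Area = (1/2) * 11 * 5 * sin(120°)
Area = (1/2) * 11 * 5 * sqrt(3)/2
Area = 55*sqrt(3)/4

55*sqrt(3)/4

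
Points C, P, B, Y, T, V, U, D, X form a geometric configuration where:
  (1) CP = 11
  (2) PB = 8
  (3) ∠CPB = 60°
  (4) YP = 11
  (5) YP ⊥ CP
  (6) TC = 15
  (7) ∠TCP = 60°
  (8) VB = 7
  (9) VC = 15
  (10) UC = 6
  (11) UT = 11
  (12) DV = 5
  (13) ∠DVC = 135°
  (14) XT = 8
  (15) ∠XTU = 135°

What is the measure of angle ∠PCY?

Step 1: By the law of cosines on triangle CPY: CY² = 11² + 11² − 2·11·11·cos(90°) = 242, so CY = 11·√2.
Step 2: By the inverse law of cosines on triangle PCY: cos(∠PCY) = (11² + (11·√2)² − 11²) / (2·11·11·√2) = 242/342.24 = 0.7071, so ∠PCY = 45°.

Therefore, the measure of angle ∠PCY = 45°.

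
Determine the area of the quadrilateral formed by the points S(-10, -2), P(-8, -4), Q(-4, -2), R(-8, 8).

The Shoelace formula works by pairing each vertex with the next (cycling back to the first).
For each pair, compute x_i*y_(i+1) - x_(i+1)*y_i:
  (-10*-4 - -8*-2) = 24
  (-8*-2 - -4*-4) = 0
  (-4*8 - -8*-2) = -48
  (-8*-2 - -10*8) = 96
Taking half the absolute value of the total: Area = (1/2)(72) = 36.

36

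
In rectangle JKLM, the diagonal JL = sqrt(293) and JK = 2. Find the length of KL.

b = sqrt(d^2 - a^2) = sqrt(293 - 4) = sqrt(289) = 17

17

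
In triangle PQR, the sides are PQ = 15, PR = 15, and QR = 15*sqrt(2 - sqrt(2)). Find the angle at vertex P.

cos(P) = (15² + 15² - (15*sqrt(2 - sqrt(2)))²) / (2 × 15 × 15) = sqrt(2)/2, so P = arccos(sqrt(2)/2) = 45°.

45°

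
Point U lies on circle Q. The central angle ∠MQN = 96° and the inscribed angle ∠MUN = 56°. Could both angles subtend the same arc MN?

By the inscribed angle theorem, the inscribed angle for a central angle of 96° should be 96° / 2 = 48°.
The given inscribed angle is 56°, which does not equal 48°.
Therefore, no, they do not correspond to the same arc.

No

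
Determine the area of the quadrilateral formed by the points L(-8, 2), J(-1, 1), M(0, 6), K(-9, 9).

The Shoelace formula works by pairing each vertex with the next (cycling back to the first).
For each pair, compute x_i*y_(i+1) - x_(i+1)*y_i:
  (-8*1 - -1*2) = -6
  (-1*6 - 0*1) = -6
  (0*9 - -9*6) = 54
  (-9*2 - -8*9) = 54
Taking half the absolute value of the total: Area = (1/2)(96) = 48.

48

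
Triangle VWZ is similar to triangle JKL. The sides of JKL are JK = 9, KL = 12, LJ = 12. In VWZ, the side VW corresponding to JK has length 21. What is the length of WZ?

Similar triangles have proportional sides. Setting up the proportion:
VW / JK = WZ / KL
21 / 9 = WZ / 12
WZ = 12 * 21 / 9 = 28.

28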